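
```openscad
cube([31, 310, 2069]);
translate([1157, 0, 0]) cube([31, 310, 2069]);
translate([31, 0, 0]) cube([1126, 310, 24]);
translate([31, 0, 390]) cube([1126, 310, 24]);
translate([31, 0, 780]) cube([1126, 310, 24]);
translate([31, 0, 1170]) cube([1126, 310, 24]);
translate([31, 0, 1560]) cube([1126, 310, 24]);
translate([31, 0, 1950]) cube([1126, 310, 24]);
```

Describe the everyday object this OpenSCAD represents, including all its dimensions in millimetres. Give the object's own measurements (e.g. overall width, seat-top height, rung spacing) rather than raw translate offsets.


An open bookshelf. Two side panels, each 31 mm thick, 310 mm deep and 2069 mm tall, stand 1188 mm apart (outside-to-outside). Between them sit 6 shelves, each 24 mm thick and 310 mm deep, spanning the full gap between the sides. The bottom shelf rests on the floor (its underside at z = 0) and the clear gap between one shelf's top and the next shelf's underside is 366 mm.


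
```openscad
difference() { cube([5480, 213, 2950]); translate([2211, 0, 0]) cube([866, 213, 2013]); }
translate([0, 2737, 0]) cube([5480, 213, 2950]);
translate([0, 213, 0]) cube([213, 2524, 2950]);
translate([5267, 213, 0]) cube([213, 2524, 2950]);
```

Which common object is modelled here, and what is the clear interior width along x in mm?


A single room. The interior width is 5054 mm.

Four walls enclosing a rectangle with a door in the front wall — a room. Outside width 5480 minus two 213 mm walls gives 5054 mm.


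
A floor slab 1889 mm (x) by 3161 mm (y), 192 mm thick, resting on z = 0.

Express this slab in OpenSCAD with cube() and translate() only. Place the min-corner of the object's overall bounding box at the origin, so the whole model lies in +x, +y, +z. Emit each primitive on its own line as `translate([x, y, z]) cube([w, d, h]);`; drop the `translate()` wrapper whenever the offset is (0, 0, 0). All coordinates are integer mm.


cube([1889, 3161, 192]);


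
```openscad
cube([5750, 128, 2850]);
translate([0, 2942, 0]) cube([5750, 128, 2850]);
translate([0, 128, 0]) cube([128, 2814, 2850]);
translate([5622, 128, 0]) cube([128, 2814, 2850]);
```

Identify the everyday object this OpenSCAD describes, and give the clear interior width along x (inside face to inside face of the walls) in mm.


A house (or room) frame. The interior width is 5494 mm.

Four 2850 mm walls enclosing a rectangle with no floor or roof — a room or house frame. Outside width is 5750 mm and wall thickness is 128 mm, so the interior width is 5750 − 2 × 128 = 5494 mm.


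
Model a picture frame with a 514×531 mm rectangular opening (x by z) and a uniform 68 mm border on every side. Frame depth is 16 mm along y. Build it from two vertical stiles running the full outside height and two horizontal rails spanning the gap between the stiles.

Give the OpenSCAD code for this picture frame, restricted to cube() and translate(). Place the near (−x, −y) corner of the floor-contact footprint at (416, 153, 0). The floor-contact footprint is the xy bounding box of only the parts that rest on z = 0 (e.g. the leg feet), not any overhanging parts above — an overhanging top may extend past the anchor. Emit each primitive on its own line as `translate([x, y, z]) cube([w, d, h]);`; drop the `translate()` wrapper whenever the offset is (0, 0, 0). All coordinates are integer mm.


translate([416, 153, 0]) cube([68, 16, 667]);
translate([998, 153, 0]) cube([68, 16, 667]);
translate([484, 153, 0]) cube([514, 16, 68]);
translate([484, 153, 599]) cube([514, 16, 68]);


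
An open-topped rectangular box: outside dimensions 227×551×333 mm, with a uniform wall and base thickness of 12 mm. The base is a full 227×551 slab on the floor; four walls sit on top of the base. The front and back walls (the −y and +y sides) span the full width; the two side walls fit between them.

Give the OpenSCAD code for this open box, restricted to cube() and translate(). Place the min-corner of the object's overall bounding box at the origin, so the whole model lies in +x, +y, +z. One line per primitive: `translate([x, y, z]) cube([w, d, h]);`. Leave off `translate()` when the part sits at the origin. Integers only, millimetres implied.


cube([227, 551, 12]);
translate([0, 0, 12]) cube([227, 12, 321]);
translate([0, 539, 12]) cube([227, 12, 321]);
translate([0, 12, 12]) cube([12, 527, 321]);
translate([215, 12, 12]) cube([12, 527, 321]);


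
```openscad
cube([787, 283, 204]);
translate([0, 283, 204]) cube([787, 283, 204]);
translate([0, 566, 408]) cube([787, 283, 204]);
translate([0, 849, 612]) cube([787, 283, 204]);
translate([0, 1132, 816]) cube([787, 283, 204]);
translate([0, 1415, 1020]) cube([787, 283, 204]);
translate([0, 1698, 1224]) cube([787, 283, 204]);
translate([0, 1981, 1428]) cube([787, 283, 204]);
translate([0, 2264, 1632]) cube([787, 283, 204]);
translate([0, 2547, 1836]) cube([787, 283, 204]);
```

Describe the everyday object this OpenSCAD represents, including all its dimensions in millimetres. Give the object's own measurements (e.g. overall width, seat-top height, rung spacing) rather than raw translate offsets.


A straight staircase of 10 solid steps. Each step is 787 mm wide (x), 283 mm deep (y, the going) and 204 mm tall (the rise). The first step rests on the floor; each subsequent step sits one going further in +y and one rise higher in +z, directly behind and above the previous step with no overlap.


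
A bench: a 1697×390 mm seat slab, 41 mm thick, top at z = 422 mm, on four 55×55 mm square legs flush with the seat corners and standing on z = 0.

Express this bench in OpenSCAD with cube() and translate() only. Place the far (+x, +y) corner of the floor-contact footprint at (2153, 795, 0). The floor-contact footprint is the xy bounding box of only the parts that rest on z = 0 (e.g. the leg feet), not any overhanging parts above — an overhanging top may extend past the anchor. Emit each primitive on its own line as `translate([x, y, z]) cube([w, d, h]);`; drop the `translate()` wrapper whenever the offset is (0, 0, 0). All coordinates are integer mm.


translate([456, 405, 381]) cube([1697, 390, 41]);
translate([456, 405, 0]) cube([55, 55, 381]);
translate([456, 740, 0]) cube([55, 55, 381]);
translate([2098, 405, 0]) cube([55, 55, 381]);
translate([2098, 740, 0]) cube([55, 55, 381]);


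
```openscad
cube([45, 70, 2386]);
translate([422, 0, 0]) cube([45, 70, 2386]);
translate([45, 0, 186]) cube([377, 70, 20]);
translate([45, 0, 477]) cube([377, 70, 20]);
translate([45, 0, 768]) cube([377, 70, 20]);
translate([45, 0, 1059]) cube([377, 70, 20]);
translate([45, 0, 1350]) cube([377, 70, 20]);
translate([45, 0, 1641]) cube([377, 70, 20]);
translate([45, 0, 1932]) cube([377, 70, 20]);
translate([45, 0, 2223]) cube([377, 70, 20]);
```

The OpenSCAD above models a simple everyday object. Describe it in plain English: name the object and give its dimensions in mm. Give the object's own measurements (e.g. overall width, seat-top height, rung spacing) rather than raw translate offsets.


A straight ladder. Two 45×70 mm vertical rails, 2386 mm tall, stand 467 mm apart (outside-to-outside) with their front faces coplanar on the −y side. 8 rungs, each 70 mm deep and 20 mm tall, span between the inner faces of the rails, front faces flush with the rails. The lowest rung's underside is at z = 186 mm and rungs are spaced 291 mm apart (underside to underside).


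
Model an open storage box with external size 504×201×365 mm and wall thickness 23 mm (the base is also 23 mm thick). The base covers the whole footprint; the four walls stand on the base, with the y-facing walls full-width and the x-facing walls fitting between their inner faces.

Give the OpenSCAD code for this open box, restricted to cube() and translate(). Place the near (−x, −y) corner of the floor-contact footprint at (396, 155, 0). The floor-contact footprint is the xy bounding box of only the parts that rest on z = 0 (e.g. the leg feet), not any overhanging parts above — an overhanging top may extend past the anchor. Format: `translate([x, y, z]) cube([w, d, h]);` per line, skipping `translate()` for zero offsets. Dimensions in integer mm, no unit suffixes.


translate([396, 155, 0]) cube([504, 201, 23]);
translate([396, 155, 23]) cube([504, 23, 342]);
translate([396, 333, 23]) cube([504, 23, 342]);
translate([396, 178, 23]) cube([23, 155, 342]);
translate([877, 178, 23]) cube([23, 155, 342]);


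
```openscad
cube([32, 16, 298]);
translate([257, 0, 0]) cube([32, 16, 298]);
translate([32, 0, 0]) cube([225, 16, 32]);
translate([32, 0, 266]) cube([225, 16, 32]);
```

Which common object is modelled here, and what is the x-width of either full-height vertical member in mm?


A picture frame. The border width is 32 mm.

Four thin pieces enclosing a rectangular opening — a picture frame. The two full-height stiles are 298 mm tall; the top rail sits at z = 266 and is 32 mm tall, so the border above the opening is 298 − 266 = 32 mm, matching the stile x-width.


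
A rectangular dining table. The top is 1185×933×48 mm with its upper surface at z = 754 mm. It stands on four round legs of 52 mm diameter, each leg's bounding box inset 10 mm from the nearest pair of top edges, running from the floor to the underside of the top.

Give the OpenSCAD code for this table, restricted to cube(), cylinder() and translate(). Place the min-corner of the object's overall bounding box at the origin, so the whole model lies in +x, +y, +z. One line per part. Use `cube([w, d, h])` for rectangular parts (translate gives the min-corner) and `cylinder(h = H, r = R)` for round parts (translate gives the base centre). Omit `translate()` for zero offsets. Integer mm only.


translate([0, 0, 706]) cube([1185, 933, 48]);
translate([36, 36, 0]) cylinder(h = 706, r = 26);
translate([1149, 36, 0]) cylinder(h = 706, r = 26);
translate([36, 897, 0]) cylinder(h = 706, r = 26);
translate([1149, 897, 0]) cylinder(h = 706, r = 26);


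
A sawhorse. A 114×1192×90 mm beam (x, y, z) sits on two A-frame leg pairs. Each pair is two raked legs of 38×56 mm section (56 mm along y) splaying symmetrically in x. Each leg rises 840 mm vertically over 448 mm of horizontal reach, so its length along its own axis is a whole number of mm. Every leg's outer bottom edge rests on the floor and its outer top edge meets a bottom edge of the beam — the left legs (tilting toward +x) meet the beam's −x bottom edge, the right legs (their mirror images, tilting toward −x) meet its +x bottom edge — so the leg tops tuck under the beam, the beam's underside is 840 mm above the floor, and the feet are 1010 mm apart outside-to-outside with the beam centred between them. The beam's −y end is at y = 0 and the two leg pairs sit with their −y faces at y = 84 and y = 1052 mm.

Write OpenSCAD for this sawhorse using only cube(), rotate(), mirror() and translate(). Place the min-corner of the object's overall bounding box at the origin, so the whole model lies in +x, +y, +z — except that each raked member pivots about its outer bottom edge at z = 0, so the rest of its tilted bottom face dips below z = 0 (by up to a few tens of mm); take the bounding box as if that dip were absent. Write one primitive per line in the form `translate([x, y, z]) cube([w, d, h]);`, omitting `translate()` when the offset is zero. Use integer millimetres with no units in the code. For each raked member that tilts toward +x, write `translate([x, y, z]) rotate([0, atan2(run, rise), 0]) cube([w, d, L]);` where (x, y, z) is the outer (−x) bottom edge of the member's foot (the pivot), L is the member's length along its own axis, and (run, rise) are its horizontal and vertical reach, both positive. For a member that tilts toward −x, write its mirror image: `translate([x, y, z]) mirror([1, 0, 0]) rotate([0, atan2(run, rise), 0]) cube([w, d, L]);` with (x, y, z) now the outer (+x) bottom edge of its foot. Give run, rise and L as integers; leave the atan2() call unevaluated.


translate([448, 0, 840]) cube([114, 1192, 90]);
translate([0, 84, 0]) rotate([0, atan2(448, 840), 0]) cube([38, 56, 952]);
translate([1010, 84, 0]) mirror([1, 0, 0]) rotate([0, atan2(448, 840), 0]) cube([38, 56, 952]);
translate([0, 1052, 0]) rotate([0, atan2(448, 840), 0]) cube([38, 56, 952]);
translate([1010, 1052, 0]) mirror([1, 0, 0]) rotate([0, atan2(448, 840), 0]) cube([38, 56, 952]);


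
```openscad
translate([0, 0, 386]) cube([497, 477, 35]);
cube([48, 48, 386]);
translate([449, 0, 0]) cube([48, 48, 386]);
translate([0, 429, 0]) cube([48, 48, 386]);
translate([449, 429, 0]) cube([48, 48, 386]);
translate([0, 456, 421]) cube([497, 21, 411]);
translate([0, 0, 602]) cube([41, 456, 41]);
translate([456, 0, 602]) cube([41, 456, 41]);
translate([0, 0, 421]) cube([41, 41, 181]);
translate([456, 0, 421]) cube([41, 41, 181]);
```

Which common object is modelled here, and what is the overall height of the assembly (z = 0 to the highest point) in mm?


A chair. The overall height is 832 mm.

A slab on four corner posts with a tall panel at the back — a chair. The seat slab sits at z = 386 with thickness 35, and the 411 mm backrest starts at the seat top, so the overall height is 386 + 35 + 411 = 832 mm.


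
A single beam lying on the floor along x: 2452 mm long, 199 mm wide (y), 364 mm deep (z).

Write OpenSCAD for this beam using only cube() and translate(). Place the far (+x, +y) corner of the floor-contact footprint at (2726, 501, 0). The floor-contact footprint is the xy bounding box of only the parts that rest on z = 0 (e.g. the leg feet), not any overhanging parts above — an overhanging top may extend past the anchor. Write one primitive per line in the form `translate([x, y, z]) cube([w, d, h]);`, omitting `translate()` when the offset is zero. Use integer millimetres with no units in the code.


translate([274, 302, 0]) cube([2452, 199, 364]);


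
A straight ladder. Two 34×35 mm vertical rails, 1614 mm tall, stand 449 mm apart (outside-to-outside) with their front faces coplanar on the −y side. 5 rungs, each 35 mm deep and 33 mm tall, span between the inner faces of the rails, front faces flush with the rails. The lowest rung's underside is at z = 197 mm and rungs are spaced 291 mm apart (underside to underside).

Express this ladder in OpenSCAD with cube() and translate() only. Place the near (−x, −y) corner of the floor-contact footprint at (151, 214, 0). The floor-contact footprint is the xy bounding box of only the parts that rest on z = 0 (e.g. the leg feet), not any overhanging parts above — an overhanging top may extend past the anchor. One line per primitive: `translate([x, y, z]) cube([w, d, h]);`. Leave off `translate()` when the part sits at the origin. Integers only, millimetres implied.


translate([151, 214, 0]) cube([34, 35, 1614]);
translate([566, 214, 0]) cube([34, 35, 1614]);
translate([185, 214, 197]) cube([381, 35, 33]);
translate([185, 214, 488]) cube([381, 35, 33]);
translate([185, 214, 779]) cube([381, 35, 33]);
translate([185, 214, 1070]) cube([381, 35, 33]);
translate([185, 214, 1361]) cube([381, 35, 33]);


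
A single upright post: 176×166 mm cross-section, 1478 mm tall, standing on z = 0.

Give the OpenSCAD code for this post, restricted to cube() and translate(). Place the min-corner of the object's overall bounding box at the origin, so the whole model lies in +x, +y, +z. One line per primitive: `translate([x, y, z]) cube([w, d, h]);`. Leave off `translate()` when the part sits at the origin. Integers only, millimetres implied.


cube([176, 166, 1478]);


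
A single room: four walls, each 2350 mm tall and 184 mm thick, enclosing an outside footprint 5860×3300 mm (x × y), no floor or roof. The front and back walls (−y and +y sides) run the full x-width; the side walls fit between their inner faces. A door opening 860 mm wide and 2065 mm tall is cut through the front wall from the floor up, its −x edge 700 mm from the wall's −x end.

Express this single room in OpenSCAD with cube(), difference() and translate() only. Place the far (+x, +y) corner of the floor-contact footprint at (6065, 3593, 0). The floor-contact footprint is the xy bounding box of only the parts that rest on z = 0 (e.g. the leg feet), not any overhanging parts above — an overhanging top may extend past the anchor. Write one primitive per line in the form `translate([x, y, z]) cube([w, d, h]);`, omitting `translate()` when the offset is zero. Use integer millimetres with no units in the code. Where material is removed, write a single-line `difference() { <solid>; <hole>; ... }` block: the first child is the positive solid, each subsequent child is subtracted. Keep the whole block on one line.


difference() { translate([205, 293, 0]) cube([5860, 184, 2350]); translate([905, 293, 0]) cube([860, 184, 2065]); }
translate([205, 3409, 0]) cube([5860, 184, 2350]);
translate([205, 477, 0]) cube([184, 2932, 2350]);
translate([5881, 477, 0]) cube([184, 2932, 2350]);


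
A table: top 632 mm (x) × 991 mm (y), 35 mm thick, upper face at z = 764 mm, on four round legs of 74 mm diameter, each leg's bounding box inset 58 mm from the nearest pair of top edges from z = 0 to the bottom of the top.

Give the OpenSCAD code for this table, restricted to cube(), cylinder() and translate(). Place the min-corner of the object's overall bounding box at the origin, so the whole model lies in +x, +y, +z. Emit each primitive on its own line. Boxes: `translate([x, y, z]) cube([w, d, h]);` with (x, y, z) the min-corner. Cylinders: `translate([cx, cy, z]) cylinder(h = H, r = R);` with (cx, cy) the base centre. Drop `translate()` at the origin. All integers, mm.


translate([0, 0, 729]) cube([632, 991, 35]);
translate([95, 95, 0]) cylinder(h = 729, r = 37);
translate([537, 95, 0]) cylinder(h = 729, r = 37);
translate([95, 896, 0]) cylinder(h = 729, r = 37);
translate([537, 896, 0]) cylinder(h = 729, r = 37);


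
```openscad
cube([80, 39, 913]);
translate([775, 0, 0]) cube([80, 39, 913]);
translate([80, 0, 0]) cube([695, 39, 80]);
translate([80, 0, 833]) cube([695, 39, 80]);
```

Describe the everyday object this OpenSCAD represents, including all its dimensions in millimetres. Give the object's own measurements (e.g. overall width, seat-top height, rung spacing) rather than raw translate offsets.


A rectangular picture frame lying in the x–z plane (depth along y). The opening is 695 mm wide (x) by 753 mm tall (z), surrounded by a border 80 mm wide on all four sides. The frame is 39 mm deep and is made of two full-height vertical stiles with two horizontal rails fitted between them.


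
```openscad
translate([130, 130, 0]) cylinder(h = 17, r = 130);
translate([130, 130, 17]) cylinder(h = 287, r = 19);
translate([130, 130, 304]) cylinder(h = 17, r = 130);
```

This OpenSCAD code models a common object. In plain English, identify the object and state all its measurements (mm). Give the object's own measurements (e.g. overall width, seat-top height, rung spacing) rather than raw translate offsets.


A spool: two coaxial disc flanges of radius 130 mm and thickness 17 mm, joined by a core cylinder of radius 19 mm and height 287 mm. The lower flange rests on z = 0 and the three cylinders share a vertical axis.


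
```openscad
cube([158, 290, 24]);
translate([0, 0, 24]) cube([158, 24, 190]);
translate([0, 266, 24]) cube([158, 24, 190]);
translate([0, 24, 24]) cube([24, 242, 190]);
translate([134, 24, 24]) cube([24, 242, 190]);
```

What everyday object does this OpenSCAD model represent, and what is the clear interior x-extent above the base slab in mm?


An open box. The internal width is 110 mm.

A 158×290 base slab with four walls standing on it — an open box. The base is 158 mm wide and the walls are 24 mm thick, so the internal width is 158 − 2 × 24 = 110 mm.


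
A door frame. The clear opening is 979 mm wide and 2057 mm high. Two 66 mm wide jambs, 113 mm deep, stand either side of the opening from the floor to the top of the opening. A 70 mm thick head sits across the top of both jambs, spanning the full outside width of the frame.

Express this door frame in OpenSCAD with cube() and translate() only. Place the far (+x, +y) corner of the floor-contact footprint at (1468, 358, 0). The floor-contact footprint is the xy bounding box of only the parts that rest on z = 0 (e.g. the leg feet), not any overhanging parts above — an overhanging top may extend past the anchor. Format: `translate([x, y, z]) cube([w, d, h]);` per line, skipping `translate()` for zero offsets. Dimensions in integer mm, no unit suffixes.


translate([357, 245, 0]) cube([66, 113, 2057]);
translate([1402, 245, 0]) cube([66, 113, 2057]);
translate([357, 245, 2057]) cube([1111, 113, 70]);


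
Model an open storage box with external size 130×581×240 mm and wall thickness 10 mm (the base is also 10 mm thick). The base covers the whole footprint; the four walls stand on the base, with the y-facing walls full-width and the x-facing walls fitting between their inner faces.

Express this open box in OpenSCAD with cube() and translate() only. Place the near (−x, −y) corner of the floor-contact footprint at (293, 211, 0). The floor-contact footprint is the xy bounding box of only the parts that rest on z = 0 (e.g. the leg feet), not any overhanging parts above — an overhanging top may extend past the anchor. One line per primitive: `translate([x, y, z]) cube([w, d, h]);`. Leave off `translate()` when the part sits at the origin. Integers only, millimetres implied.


translate([293, 211, 0]) cube([130, 581, 10]);
translate([293, 211, 10]) cube([130, 10, 230]);
translate([293, 782, 10]) cube([130, 10, 230]);
translate([293, 221, 10]) cube([10, 561, 230]);
translate([413, 221, 10]) cube([10, 561, 230]);


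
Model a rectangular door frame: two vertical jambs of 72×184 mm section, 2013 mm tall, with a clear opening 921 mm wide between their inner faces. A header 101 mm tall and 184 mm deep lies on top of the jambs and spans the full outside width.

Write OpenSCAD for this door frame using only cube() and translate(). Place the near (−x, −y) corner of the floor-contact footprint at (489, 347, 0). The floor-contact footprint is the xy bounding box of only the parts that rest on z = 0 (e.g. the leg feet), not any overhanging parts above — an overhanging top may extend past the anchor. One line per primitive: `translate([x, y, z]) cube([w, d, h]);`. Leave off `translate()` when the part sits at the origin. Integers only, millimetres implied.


translate([489, 347, 0]) cube([72, 184, 2013]);
translate([1482, 347, 0]) cube([72, 184, 2013]);
translate([489, 347, 2013]) cube([1065, 184, 101]);


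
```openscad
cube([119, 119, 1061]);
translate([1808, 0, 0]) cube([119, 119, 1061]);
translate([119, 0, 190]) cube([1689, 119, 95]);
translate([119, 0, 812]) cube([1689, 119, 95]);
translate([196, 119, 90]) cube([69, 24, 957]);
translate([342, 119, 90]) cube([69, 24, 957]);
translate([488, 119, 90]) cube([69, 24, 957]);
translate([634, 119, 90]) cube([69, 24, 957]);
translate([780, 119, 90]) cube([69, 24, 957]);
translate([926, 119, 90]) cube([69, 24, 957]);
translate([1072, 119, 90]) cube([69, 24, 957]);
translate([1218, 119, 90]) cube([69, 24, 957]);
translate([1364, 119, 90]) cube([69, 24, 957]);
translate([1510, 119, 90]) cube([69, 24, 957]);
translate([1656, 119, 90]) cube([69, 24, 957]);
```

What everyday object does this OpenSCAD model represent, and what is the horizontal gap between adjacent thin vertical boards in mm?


A fence section. The picket gap is 77 mm.

Two posts, two rails, 11 pickets — a fence section. Span 1689 mm holds 11 pickets of 69 mm with 12 equal gaps: ⌊(1689 − 11·69) / 12⌋ = 77 mm.


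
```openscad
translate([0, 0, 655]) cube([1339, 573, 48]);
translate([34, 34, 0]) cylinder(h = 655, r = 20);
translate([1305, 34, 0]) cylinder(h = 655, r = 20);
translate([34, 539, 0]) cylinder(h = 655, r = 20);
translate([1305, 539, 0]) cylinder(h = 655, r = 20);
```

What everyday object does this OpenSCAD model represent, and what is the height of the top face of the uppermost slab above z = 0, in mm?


A table. The table height is 703 mm.

A 1339×573×48 slab sits at z = 655 on four Ø40 mm round legs — a table. The top surface is at 655 + 48 = 703 mm.


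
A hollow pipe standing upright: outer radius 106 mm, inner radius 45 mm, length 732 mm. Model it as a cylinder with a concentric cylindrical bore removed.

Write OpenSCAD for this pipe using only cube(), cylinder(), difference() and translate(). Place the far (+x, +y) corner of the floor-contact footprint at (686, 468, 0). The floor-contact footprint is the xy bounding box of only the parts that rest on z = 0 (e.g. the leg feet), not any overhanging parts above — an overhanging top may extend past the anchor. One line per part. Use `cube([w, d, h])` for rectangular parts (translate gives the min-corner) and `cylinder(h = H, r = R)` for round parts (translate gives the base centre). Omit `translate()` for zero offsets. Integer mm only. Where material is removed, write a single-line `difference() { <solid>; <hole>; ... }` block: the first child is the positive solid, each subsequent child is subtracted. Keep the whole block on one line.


difference() { translate([580, 362, 0]) cylinder(h = 732, r = 106); translate([580, 362, 0]) cylinder(h = 732, r = 45); }


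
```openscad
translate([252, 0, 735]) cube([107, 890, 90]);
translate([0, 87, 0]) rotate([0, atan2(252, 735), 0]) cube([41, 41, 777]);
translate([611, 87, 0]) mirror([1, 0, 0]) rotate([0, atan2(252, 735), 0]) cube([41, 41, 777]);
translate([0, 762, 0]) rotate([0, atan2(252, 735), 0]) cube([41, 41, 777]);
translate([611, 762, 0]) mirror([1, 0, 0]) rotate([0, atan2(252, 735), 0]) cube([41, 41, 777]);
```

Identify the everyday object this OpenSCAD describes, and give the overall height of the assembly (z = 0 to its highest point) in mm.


A sawhorse. The overall height is 825 mm.

A beam across two mirrored pairs of raked legs — a sawhorse. The beam's underside is at z = 735 (matching the legs' vertical rise in atan2(252, 735)) and the beam is 90 mm tall, so its top is at 735 + 90 = 825 mm. The raked legs top out at the beam's underside, so that is the highest point.


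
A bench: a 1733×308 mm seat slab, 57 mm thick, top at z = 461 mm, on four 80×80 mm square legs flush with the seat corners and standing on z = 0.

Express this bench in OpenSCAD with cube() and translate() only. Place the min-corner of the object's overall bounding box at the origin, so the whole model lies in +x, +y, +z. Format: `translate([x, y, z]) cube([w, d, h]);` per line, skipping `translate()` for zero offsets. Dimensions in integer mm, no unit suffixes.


// leg_h = 461 − 57 = 404
translate([0, 0, 404]) cube([1733, 308, 57]);
cube([80, 80, 404]);
translate([0, 228, 0]) cube([80, 80, 404]);
translate([1653, 0, 0]) cube([80, 80, 404]);
translate([1653, 228, 0]) cube([80, 80, 404]);


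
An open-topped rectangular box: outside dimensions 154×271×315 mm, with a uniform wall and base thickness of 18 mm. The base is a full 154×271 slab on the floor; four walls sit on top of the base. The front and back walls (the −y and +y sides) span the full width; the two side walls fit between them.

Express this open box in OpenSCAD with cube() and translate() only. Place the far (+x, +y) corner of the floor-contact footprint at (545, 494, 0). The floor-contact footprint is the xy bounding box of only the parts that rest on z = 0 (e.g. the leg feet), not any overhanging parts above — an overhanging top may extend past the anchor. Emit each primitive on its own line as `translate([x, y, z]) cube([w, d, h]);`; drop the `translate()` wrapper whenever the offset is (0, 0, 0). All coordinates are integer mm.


translate([391, 223, 0]) cube([154, 271, 18]);
translate([391, 223, 18]) cube([154, 18, 297]);
translate([391, 476, 18]) cube([154, 18, 297]);
translate([391, 241, 18]) cube([18, 235, 297]);
translate([527, 241, 18]) cube([18, 235, 297]);


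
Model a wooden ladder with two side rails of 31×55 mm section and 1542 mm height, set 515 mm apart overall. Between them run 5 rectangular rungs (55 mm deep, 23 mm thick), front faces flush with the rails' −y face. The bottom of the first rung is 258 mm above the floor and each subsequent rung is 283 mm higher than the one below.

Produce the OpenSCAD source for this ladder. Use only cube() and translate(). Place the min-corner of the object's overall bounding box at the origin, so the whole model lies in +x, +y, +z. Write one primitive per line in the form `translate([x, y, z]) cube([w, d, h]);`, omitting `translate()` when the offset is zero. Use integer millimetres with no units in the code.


cube([31, 55, 1542]);
translate([484, 0, 0]) cube([31, 55, 1542]);
translate([31, 0, 258]) cube([453, 55, 23]);
translate([31, 0, 541]) cube([453, 55, 23]);
translate([31, 0, 824]) cube([453, 55, 23]);
translate([31, 0, 1107]) cube([453, 55, 23]);
translate([31, 0, 1390]) cube([453, 55, 23]);


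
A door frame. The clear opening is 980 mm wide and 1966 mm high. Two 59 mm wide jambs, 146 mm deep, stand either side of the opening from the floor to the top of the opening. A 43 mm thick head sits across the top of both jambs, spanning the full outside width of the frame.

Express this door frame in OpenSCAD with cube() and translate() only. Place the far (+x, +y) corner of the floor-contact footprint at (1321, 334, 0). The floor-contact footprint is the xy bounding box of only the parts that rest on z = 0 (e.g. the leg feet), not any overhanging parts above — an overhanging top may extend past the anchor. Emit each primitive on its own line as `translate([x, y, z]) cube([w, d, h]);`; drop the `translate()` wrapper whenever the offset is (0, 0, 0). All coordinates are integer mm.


translate([223, 188, 0]) cube([59, 146, 1966]);
translate([1262, 188, 0]) cube([59, 146, 1966]);
translate([223, 188, 1966]) cube([1098, 146, 43]);


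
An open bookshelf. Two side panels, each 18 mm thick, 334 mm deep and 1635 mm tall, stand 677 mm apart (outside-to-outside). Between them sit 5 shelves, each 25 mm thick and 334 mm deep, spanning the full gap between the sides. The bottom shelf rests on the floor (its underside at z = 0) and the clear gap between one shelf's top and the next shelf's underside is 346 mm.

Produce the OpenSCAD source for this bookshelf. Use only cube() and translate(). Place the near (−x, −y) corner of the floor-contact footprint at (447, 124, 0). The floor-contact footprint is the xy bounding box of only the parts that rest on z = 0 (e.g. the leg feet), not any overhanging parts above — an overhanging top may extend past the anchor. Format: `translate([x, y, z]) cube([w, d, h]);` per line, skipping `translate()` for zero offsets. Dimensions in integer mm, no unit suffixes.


translate([447, 124, 0]) cube([18, 334, 1635]);
translate([1106, 124, 0]) cube([18, 334, 1635]);
translate([465, 124, 0]) cube([641, 334, 25]);
translate([465, 124, 371]) cube([641, 334, 25]);
translate([465, 124, 742]) cube([641, 334, 25]);
translate([465, 124, 1113]) cube([641, 334, 25]);
translate([465, 124, 1484]) cube([641, 334, 25]);


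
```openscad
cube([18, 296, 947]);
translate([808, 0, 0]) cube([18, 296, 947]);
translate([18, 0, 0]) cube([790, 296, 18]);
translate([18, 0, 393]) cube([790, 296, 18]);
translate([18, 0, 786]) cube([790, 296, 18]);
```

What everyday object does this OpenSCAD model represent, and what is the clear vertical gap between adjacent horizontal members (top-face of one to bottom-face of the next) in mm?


A bookshelf. The clear shelf gap is 375 mm.

Two tall side panels with 3 horizontal boards between them — a bookshelf. The first two shelf undersides are at z = 0 and z = 393; with shelf thickness 18, the clear gap is 393 − 0 − 18 = 375 mm.


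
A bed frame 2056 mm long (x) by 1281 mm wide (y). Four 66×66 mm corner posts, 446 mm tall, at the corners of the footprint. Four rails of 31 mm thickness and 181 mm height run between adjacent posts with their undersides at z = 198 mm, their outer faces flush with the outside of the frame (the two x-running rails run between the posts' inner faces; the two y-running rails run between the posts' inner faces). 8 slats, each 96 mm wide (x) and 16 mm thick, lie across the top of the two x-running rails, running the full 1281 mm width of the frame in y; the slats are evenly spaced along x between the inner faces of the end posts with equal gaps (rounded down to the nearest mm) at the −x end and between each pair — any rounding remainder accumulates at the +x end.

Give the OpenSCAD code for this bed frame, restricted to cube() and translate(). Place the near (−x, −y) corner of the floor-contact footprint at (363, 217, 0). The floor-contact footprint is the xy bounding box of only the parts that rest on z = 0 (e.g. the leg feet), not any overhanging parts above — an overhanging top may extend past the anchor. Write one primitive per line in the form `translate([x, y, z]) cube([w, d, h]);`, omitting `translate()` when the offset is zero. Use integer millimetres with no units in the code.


translate([363, 217, 0]) cube([66, 66, 446]);
translate([363, 1432, 0]) cube([66, 66, 446]);
translate([2353, 217, 0]) cube([66, 66, 446]);
translate([2353, 1432, 0]) cube([66, 66, 446]);
translate([429, 217, 198]) cube([1924, 31, 181]);
translate([429, 1467, 198]) cube([1924, 31, 181]);
translate([363, 283, 198]) cube([31, 1149, 181]);
translate([2388, 283, 198]) cube([31, 1149, 181]);
translate([557, 217, 379]) cube([96, 1281, 16]);
translate([781, 217, 379]) cube([96, 1281, 16]);
translate([1005, 217, 379]) cube([96, 1281, 16]);
translate([1229, 217, 379]) cube([96, 1281, 16]);
translate([1453, 217, 379]) cube([96, 1281, 16]);
translate([1677, 217, 379]) cube([96, 1281, 16]);
translate([1901, 217, 379]) cube([96, 1281, 16]);
translate([2125, 217, 379]) cube([96, 1281, 16]);


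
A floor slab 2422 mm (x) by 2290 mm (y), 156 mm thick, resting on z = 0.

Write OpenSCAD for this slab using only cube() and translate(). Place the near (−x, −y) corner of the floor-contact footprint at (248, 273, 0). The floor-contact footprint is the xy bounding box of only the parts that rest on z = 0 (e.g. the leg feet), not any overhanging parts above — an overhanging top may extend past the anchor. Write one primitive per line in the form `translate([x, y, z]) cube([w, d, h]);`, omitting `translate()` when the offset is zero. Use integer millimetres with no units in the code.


translate([248, 273, 0]) cube([2422, 2290, 156]);


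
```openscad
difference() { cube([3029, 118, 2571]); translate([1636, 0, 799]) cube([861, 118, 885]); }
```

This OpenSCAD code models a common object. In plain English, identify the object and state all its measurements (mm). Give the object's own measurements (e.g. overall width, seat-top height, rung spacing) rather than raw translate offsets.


A wall 3029 mm long (x), 118 mm thick (y), 2571 mm tall, with a rectangular window opening cut through it. The opening is 861 mm wide and 885 mm tall; its sill is at z = 799 mm and its near (−x) edge is 1636 mm from the wall's −x end. The opening passes through the full wall thickness.


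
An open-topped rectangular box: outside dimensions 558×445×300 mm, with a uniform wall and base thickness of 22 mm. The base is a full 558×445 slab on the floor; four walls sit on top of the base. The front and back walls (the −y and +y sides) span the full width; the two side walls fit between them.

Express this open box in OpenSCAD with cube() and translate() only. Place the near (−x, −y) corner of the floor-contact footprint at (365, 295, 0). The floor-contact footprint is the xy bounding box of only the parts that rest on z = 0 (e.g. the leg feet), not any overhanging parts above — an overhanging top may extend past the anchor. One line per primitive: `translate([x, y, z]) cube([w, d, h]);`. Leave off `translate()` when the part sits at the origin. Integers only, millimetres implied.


translate([365, 295, 0]) cube([558, 445, 22]);
translate([365, 295, 22]) cube([558, 22, 278]);
translate([365, 718, 22]) cube([558, 22, 278]);
translate([365, 317, 22]) cube([22, 401, 278]);
translate([901, 317, 22]) cube([22, 401, 278]);


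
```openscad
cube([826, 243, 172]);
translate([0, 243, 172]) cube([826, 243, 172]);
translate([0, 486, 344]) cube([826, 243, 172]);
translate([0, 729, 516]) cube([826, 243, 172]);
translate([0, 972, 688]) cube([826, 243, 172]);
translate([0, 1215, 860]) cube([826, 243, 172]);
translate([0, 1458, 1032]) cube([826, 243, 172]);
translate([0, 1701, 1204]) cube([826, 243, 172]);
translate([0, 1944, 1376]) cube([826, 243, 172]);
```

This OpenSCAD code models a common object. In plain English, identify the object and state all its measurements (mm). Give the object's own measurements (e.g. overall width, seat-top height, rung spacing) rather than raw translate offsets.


A straight staircase of 9 solid steps. Each step is 826 mm wide (x), 243 mm deep (y, the going) and 172 mm tall (the rise). The first step rests on the floor; each subsequent step sits one going further in +y and one rise higher in +z, directly behind and above the previous step with no overlap.


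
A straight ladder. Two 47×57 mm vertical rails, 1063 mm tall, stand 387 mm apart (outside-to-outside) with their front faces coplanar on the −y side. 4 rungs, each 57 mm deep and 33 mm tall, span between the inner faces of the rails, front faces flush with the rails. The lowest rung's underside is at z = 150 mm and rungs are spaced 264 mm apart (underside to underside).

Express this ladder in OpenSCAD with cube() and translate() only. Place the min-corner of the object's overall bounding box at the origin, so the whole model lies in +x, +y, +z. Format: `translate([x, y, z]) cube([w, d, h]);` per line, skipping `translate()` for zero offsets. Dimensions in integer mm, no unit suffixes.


cube([47, 57, 1063]);
translate([340, 0, 0]) cube([47, 57, 1063]);
translate([47, 0, 150]) cube([293, 57, 33]);
translate([47, 0, 414]) cube([293, 57, 33]);
translate([47, 0, 678]) cube([293, 57, 33]);
translate([47, 0, 942]) cube([293, 57, 33]);


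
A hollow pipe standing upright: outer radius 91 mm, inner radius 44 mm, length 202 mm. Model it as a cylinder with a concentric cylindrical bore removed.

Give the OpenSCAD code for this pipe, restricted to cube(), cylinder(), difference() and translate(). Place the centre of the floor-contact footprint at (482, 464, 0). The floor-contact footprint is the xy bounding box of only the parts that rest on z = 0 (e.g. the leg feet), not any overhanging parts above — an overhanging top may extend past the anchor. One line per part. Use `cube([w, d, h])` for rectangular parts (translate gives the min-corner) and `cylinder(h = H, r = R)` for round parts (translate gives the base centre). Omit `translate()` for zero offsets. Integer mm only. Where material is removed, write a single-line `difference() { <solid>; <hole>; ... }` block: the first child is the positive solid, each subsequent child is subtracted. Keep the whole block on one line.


difference() { translate([482, 464, 0]) cylinder(h = 202, r = 91); translate([482, 464, 0]) cylinder(h = 202, r = 44); }


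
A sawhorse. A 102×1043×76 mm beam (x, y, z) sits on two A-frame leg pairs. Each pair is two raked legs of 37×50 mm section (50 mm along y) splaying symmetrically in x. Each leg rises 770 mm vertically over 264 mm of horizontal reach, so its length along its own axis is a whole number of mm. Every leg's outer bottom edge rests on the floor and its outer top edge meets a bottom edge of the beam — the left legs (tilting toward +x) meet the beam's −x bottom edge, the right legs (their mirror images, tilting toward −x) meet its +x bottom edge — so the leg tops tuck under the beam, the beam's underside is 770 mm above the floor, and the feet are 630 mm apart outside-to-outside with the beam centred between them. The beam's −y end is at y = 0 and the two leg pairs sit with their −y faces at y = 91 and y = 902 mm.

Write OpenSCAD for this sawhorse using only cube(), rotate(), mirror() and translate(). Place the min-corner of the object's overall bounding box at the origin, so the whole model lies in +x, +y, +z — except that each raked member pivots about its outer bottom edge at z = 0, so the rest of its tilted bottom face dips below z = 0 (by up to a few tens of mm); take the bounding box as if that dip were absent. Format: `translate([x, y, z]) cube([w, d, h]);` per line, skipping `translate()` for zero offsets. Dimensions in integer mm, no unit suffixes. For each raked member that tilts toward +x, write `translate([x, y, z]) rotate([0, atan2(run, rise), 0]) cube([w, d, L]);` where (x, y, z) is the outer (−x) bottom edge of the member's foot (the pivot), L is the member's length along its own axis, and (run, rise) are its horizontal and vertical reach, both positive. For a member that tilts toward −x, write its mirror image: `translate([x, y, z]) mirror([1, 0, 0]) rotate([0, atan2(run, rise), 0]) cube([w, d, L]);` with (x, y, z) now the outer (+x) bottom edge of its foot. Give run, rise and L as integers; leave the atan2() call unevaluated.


translate([264, 0, 770]) cube([102, 1043, 76]);
translate([0, 91, 0]) rotate([0, atan2(264, 770), 0]) cube([37, 50, 814]);
translate([630, 91, 0]) mirror([1, 0, 0]) rotate([0, atan2(264, 770), 0]) cube([37, 50, 814]);
translate([0, 902, 0]) rotate([0, atan2(264, 770), 0]) cube([37, 50, 814]);
translate([630, 902, 0]) mirror([1, 0, 0]) rotate([0, atan2(264, 770), 0]) cube([37, 50, 814]);
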